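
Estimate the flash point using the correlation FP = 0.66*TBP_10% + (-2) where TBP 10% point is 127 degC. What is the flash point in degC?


FP = 0.66 * 127 + (-2) = 81.82

81.82 degC


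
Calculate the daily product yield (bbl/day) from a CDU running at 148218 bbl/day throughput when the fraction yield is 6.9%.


Crude throughput = 148218 bbl/day
Fraction yield = 6.9%
yield = throughput * fraction / 100
yield = 148218 * 6.9 / 100 = 10227.042

10227.042 bbl/day


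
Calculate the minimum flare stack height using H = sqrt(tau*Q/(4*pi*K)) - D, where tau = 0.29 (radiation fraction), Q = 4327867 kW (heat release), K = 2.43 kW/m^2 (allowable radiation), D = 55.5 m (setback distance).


tau*Q/(4*pi*K) = 0.29 * 4327867 / (4 * pi * 2.43) = 41101.3
sqrt(41101.3) = 202.735
H = 202.735 - 55.5 = 147.2

147.2 m


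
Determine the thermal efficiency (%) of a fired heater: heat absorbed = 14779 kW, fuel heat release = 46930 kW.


Furnace efficiency = Q_absorbed / Q_fuel * 100
= 14779 / 46930 * 100 = 31.49

31.49 %


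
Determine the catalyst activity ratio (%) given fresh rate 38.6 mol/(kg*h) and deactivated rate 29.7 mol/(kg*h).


Activity (%) = (rate_used / rate_fresh) * 100
rate_used = 29.7, rate_fresh = 38.6
= (29.7 / 38.6) * 100
= 0.7694 * 100 = 76.94

76.94 %


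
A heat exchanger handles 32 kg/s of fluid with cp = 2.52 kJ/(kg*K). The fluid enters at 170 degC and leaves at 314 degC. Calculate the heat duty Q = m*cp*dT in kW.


Q = m_dot * cp * delta_T
delta_T = 314 - 170 = 144 K
Q = 32 * 2.52 * 144
= 80.64 * 144
= 11612.16 kW

11612.16 kW


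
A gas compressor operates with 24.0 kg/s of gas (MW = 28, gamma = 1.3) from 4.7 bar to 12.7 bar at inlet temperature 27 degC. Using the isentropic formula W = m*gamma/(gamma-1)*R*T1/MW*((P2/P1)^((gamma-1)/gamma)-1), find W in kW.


Isentropic work: W = m*(gamma/(gamma-1))*(R*T1/MW)*((P2/P1)^((gamma-1)/gamma) - 1)
T1 = 27 + 273.15 = 300.15 K
Pressure ratio = 12.7 / 4.7 = 2.70213
Exponent = (1.3 - 1)/1.3 = 0.230769
(P2/P1)^exp - 1 = 2.70213^0.230769 - 1 = 0.257837
W = 24.0 * 1.3 / 0.3 * 8.314 * 300.15 / 28 * 0.257837 = 2390

2390 kW


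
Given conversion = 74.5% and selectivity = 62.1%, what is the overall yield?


Overall yield = conversion (%) * selectivity (%) / 100
Conversion = 74.5%, Selectivity = 62.1%
Y = 74.5 * 62.1 / 100
= 46.2645 %

46.2645 %


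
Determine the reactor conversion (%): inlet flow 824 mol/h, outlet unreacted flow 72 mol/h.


X = (F_in - F_out) / F_in * 100
Moles reacted = 824 - 72 = 752
X = 752 / 824 * 100
= 0.9126 * 100
= 91.26 %

91.26 %


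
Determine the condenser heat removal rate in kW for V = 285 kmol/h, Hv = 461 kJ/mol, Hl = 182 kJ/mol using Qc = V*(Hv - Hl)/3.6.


Qc = 285 * (461 - 182) / 3.6 = 285 * 279 / 3.6 = 22090

22090 kW


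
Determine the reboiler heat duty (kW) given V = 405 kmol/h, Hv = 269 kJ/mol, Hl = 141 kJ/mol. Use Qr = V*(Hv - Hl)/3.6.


Qr = 405 * (269 - 141) / 3.6 = 405 * 128 / 3.6 = 14400

14400 kW


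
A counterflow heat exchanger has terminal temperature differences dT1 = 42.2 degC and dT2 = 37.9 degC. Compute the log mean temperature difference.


LMTD = (dT1 - dT2) / ln(dT1/dT2)
= (42.2 - 37.9) / ln(42.2 / 37.9) = 4.3 / 0.107469 = 40.01

40.01 degC


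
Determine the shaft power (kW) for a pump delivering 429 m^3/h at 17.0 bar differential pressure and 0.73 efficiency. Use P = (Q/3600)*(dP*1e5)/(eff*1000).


Q = 429 / 3600 = 0.119167 m^3/s
P = 0.119167 * (17.0 * 1e5) / 0.73 / 1000 = 277.5

277.5 kW


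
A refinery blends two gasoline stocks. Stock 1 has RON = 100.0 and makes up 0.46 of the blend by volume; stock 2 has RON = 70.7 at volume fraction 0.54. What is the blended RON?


Linear blending: RON_blend = sum(vi * RONi)
Contribution 1: 0.46 * 100.0 = 46
Contribution 2: 0.54 * 70.7 = 38.178
RON_blend = 46 + 38.178 = 84.178

84.178


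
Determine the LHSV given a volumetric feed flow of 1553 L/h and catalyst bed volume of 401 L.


LHSV = volumetric feed rate / catalyst volume
= 1553 L/h / 401 L
= 3.873 h^-1

3.873 h^-1


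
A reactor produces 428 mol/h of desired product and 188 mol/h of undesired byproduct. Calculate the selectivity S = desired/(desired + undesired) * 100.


Selectivity = desired / (desired + undesired) * 100
Total products = 428 + 188 = 616 mol/h
S = 428 / 616 * 100
= 0.6948 * 100
= 69.48 %

69.48 %


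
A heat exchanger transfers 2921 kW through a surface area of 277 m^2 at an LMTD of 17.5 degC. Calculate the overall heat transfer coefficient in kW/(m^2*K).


From Q = U*A*LMTD, U = Q / (A * LMTD)
U = 2921 / (277 * 17.5) = 2921 / 4847.5 = 0.6026

0.6026 kW/(m^2*K)


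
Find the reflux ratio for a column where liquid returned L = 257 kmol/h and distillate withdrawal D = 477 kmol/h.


Reflux ratio definition: R = L / D (liquid returned / distillate withdrawn)
L = 257 kmol/h, D = 477 kmol/h
R = 257 / 477 = 0.5388

0.5388


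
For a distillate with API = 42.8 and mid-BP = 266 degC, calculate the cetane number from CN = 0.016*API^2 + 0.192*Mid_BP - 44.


CN = 0.016 * 42.8^2 + 0.192 * 266 - 44
CN = 29.30944 + 51.072 - 44 = 36.38144

36.38144


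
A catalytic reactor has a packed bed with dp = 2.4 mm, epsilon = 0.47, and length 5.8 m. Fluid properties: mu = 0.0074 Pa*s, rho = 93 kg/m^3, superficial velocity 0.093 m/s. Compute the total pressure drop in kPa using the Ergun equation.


dp = 2.4 mm = 0.0024 m
Viscous term = 150*0.0074*0.093*(1-0.47)^2 / (0.0024^2*0.47^3) = 48488.8
Inertial term = 1.75*93*0.093^2*(1-0.47) / (0.0024*0.47^3) = 2994.04
dP/L = 48488.8 + 2994.04 = 51482.8 Pa/m
dP = 51482.8 * 5.8 / 1000 = 298.6 kPa

298.6 kPa


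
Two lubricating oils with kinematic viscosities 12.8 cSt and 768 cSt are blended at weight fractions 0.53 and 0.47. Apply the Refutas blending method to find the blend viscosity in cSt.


Refutas method: VBN_i = 14.534*ln(ln(visc_i + 0.8)) + 10.975, blended linearly by mass fraction; since VBN is linear in VBI_i = ln(ln(visc_i + 0.8)) and the fractions sum to 1, blend VBI directly: visc = exp(exp(VBI_blend)) - 0.8
VBI_1 = ln(ln(12.8 + 0.8)) = 0.959377
VBI_2 = ln(ln(768 + 0.8)) = 1.89384
VBI_blend = 0.53 * 0.959377 + 0.47 * 1.89384 = 1.39857
visc_blend = exp(exp(1.39857)) - 0.8 = 56.56

56.56 cSt


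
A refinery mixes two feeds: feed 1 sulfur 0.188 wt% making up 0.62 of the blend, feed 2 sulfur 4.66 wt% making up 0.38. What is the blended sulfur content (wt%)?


Linear sulfur blending: S_blend = x1*S1 + x2*S2
Contribution 1: 0.62 * 0.188 = 0.11656 wt%
Contribution 2: 0.38 * 4.66 = 1.7708 wt%
S_blend = 0.11656 + 1.7708 = 1.88736

1.88736 wt%


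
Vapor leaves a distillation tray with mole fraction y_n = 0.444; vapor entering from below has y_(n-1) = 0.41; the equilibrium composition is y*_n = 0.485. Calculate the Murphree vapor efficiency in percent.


Murphree vapor efficiency: EMV = (y_n - y_(n-1)) / (y*_n - y_(n-1)) * 100
EMV = (0.444 - 0.41) / (0.485 - 0.41) * 100 = 0.034 / 0.075 * 100 = 45.33

45.33 %


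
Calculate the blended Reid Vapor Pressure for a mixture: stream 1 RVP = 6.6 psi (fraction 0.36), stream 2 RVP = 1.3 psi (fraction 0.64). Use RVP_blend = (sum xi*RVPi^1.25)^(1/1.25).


Chevron index: RVP_blend = (sum xi*RVPi^1.25)^(1/1.25)
RVP^1.25 terms: 0.36 * 6.6^1.25 + 0.64 * 1.3^1.25 = 4.69671
RVP_blend = 4.69671^(1/1.25) = 3.447

3.447 psi


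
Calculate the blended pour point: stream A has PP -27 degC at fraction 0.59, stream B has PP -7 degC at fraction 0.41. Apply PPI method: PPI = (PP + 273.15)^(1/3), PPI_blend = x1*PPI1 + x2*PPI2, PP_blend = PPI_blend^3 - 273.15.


PPI_1 = (-27 + 273.15)^(1/3) = 6.2671
PPI_2 = (-7 + 273.15)^(1/3) = 6.432436
PPI_blend = 0.59 * 6.2671 + 0.41 * 6.432436 = 6.334888
PP_blend = 6.334888^3 - 273.15 = 254.2242 - 273.15 = -18.93

-18.93 degC


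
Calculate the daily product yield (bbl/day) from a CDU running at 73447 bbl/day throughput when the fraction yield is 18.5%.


Crude throughput = 73447 bbl/day
Fraction yield = 18.5%
yield = throughput * fraction / 100
yield = 73447 * 18.5 / 100 = 13587.695

13587.695 bbl/day


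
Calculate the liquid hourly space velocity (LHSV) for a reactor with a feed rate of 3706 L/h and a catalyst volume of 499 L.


LHSV = volumetric feed rate / catalyst volume
= 3706 L/h / 499 L
= 7.427 h^-1

7.427 h^-1


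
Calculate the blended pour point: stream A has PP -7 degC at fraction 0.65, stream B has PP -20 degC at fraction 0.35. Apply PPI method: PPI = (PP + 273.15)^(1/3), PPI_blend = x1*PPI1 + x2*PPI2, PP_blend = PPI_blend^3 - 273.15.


PPI_1 = (-7 + 273.15)^(1/3) = 6.432436
PPI_2 = (-20 + 273.15)^(1/3) = 6.325953
PPI_blend = 0.65 * 6.432436 + 0.35 * 6.325953 = 6.395167
PP_blend = 6.395167^3 - 273.15 = 261.5506 - 273.15 = -11.6

-11.6 degC


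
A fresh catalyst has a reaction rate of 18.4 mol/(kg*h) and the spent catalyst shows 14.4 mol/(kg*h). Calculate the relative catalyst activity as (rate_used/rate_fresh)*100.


Activity (%) = (rate_used / rate_fresh) * 100
rate_used = 14.4, rate_fresh = 18.4
= (14.4 / 18.4) * 100
= 0.7826 * 100 = 78.26

78.26 %


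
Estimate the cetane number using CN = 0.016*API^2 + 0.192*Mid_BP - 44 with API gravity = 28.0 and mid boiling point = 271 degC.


CN = 0.016 * 28.0^2 + 0.192 * 271 - 44
CN = 12.544 + 52.032 - 44 = 20.576

20.576


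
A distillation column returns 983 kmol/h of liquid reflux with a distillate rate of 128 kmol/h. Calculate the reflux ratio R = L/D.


Reflux ratio definition: R = L / D (liquid returned / distillate withdrawn)
L = 983 kmol/h, D = 128 kmol/h
R = 983 / 128 = 7.680

7.680


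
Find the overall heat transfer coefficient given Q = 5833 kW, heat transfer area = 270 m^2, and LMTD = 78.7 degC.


From Q = U*A*LMTD, U = Q / (A * LMTD)
U = 5833 / (270 * 78.7) = 5833 / 21249 = 0.2745

0.2745 kW/(m^2*K)


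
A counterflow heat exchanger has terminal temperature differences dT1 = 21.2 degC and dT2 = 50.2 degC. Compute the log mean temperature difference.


LMTD = (dT1 - dT2) / ln(dT1/dT2)
= (21.2 - 50.2) / ln(21.2 / 50.2) = -29 / -0.862014 = 33.64

33.64 degC


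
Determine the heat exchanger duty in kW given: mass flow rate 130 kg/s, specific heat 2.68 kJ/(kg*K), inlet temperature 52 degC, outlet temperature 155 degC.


Q = m_dot * cp * delta_T
delta_T = 155 - 52 = 103 K
Q = 130 * 2.68 * 103
= 348.4 * 103
= 35885.2 kW

35885.2 kW


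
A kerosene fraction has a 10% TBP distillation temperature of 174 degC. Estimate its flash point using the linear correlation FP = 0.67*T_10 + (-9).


FP = 0.67 * 174 + (-9) = 107.58

107.58 degC


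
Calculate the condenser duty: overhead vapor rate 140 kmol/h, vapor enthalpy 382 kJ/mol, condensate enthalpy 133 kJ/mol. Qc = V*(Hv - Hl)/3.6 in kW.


Qc = 140 * (382 - 133) / 3.6 = 140 * 249 / 3.6 = 9683

9683 kW


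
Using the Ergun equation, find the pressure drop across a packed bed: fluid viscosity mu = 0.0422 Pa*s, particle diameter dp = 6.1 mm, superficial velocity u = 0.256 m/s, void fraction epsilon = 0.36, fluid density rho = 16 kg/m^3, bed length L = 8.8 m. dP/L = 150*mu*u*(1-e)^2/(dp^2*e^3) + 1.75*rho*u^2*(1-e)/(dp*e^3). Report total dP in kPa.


dp = 6.1 mm = 0.0061 m
Viscous term = 150*0.0422*0.256*(1-0.36)^2 / (0.0061^2*0.36^3) = 382328
Inertial term = 1.75*16*0.256^2*(1-0.36) / (0.0061*0.36^3) = 4126.49
dP/L = 382328 + 4126.49 = 386454 Pa/m
dP = 386454 * 8.8 / 1000 = 3401 kPa

3401 kPa


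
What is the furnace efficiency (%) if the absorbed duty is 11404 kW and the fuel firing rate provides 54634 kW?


Furnace efficiency = Q_absorbed / Q_fuel * 100
= 11404 / 54634 * 100 = 20.87

20.87 %


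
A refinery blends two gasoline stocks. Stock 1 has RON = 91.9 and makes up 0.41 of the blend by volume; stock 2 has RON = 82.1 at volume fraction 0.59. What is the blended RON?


Linear blending: RON_blend = sum(vi * RONi)
Contribution 1: 0.41 * 91.9 = 37.679
Contribution 2: 0.59 * 82.1 = 48.439
RON_blend = 37.679 + 48.439 = 86.118

86.118


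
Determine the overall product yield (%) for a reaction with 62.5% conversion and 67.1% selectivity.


Overall yield = conversion (%) * selectivity (%) / 100
Conversion = 62.5%, Selectivity = 67.1%
Y = 62.5 * 67.1 / 100
= 41.9375 %

41.9375 %


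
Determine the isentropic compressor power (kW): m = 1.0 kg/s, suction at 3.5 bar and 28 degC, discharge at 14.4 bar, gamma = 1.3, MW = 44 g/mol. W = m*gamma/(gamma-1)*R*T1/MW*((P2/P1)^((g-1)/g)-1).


Isentropic work: W = m*(gamma/(gamma-1))*(R*T1/MW)*((P2/P1)^((gamma-1)/gamma) - 1)
T1 = 28 + 273.15 = 301.15 K
Pressure ratio = 14.4 / 3.5 = 4.11429
Exponent = (1.3 - 1)/1.3 = 0.230769
(P2/P1)^exp - 1 = 4.11429^0.230769 - 1 = 0.38599
W = 1.0 * 1.3 / 0.3 * 8.314 * 301.15 / 44 * 0.38599 = 95.18

95.18 kW


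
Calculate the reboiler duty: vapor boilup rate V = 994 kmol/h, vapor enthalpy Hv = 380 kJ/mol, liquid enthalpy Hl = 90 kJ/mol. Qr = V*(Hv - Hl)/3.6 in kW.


Qr = 994 * (380 - 90) / 3.6 = 994 * 290 / 3.6 = 80070

80070 kW


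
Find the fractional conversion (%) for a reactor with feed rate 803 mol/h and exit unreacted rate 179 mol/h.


X = (F_in - F_out) / F_in * 100
Moles reacted = 803 - 179 = 624
X = 624 / 803 * 100
= 0.7771 * 100
= 77.71 %

77.71 %


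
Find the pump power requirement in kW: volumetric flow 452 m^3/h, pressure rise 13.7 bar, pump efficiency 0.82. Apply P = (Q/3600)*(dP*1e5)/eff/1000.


Q = 452 / 3600 = 0.125556 m^3/s
P = 0.125556 * (13.7 * 1e5) / 0.82 / 1000 = 209.8

209.8 kW


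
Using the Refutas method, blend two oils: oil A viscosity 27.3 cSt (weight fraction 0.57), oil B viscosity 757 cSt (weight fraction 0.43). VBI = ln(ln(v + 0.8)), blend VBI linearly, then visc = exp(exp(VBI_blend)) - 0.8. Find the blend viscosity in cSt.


Refutas method: VBN_i = 14.534*ln(ln(visc_i + 0.8)) + 10.975, blended linearly by mass fraction; since VBN is linear in VBI_i = ln(ln(visc_i + 0.8)) and the fractions sum to 1, blend VBI directly: visc = exp(exp(VBI_blend)) - 0.8
VBI_1 = ln(ln(27.3 + 0.8)) = 1.2047
VBI_2 = ln(ln(757 + 0.8)) = 1.89167
VBI_blend = 0.57 * 1.2047 + 0.43 * 1.89167 = 1.5001
visc_blend = exp(exp(1.5001)) - 0.8 = 87.62

87.62 cSt


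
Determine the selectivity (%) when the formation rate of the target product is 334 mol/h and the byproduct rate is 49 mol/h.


Selectivity = desired / (desired + undesired) * 100
Total products = 334 + 49 = 383 mol/h
S = 334 / 383 * 100
= 0.8721 * 100
= 87.21 %

87.21 %


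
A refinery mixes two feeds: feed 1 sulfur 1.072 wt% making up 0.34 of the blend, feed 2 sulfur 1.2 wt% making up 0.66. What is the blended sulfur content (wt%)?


Linear sulfur blending: S_blend = x1*S1 + x2*S2
Contribution 1: 0.34 * 1.072 = 0.36448 wt%
Contribution 2: 0.66 * 1.2 = 0.792 wt%
S_blend = 0.36448 + 0.792 = 1.15648

1.15648 wt%


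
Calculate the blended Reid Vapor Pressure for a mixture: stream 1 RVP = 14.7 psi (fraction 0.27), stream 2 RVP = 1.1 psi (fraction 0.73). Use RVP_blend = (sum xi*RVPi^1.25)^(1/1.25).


Chevron index: RVP_blend = (sum xi*RVPi^1.25)^(1/1.25)
RVP^1.25 terms: 0.27 * 14.7^1.25 + 0.73 * 1.1^1.25 = 8.59396
RVP_blend = 8.59396^(1/1.25) = 5.589

5.589 psi


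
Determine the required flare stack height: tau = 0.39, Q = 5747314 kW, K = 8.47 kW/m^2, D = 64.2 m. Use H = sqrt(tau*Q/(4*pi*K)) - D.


tau*Q/(4*pi*K) = 0.39 * 5747314 / (4 * pi * 8.47) = 21058.9
sqrt(21058.9) = 145.117
H = 145.117 - 64.2 = 80.92

80.92 m


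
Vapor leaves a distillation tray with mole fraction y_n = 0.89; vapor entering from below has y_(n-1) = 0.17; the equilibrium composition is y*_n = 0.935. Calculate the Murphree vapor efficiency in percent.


Murphree vapor efficiency: EMV = (y_n - y_(n-1)) / (y*_n - y_(n-1)) * 100
EMV = (0.89 - 0.17) / (0.935 - 0.17) * 100 = 0.72 / 0.765 * 100 = 94.12

94.12 %


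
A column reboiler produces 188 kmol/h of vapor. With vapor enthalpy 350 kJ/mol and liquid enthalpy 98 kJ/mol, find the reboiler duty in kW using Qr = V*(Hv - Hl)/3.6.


Qr = 188 * (350 - 98) / 3.6 = 188 * 252 / 3.6 = 13160

13160 kW


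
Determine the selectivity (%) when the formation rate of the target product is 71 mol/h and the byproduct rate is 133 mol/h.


Selectivity = desired / (desired + undesired) * 100
Total products = 71 + 133 = 204 mol/h
S = 71 / 204 * 100
= 0.3480 * 100
= 34.80 %

34.80 %


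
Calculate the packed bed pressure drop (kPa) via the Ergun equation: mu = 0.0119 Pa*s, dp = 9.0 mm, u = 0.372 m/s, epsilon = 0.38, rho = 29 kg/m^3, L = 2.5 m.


dp = 9.0 mm = 0.009 m
Viscous term = 150*0.0119*0.372*(1-0.38)^2 / (0.009^2*0.38^3) = 57428.7
Inertial term = 1.75*29*0.372^2*(1-0.38) / (0.009*0.38^3) = 8816.99
dP/L = 57428.7 + 8816.99 = 66245.7 Pa/m
dP = 66245.7 * 2.5 / 1000 = 165.6 kPa

165.6 kPa


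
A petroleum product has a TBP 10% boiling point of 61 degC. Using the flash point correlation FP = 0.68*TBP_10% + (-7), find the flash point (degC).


FP = 0.68 * 61 + (-7) = 34.48

34.48 degC


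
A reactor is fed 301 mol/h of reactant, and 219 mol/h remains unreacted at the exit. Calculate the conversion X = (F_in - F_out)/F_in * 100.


X = (F_in - F_out) / F_in * 100
Moles reacted = 301 - 219 = 82
X = 82 / 301 * 100
= 0.2724 * 100
= 27.24 %

27.24 %


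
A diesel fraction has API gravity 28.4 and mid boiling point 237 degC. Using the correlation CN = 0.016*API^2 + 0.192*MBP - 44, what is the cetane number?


CN = 0.016 * 28.4^2 + 0.192 * 237 - 44
CN = 12.90496 + 45.504 - 44 = 14.40896

14.40896


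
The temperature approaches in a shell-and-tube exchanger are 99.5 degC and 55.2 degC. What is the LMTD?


LMTD = (dT1 - dT2) / ln(dT1/dT2)
= (99.5 - 55.2) / ln(99.5 / 55.2) = 44.3 / 0.589195 = 75.19

75.19 degC


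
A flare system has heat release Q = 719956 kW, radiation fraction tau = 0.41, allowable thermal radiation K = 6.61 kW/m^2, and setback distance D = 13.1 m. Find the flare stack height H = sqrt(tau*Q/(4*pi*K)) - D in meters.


tau*Q/(4*pi*K) = 0.41 * 719956 / (4 * pi * 6.61) = 3553.68
sqrt(3553.68) = 59.6128
H = 59.6128 - 13.1 = 46.51

46.51 m


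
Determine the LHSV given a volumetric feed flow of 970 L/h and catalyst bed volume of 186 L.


LHSV = volumetric feed rate / catalyst volume
= 970 L/h / 186 L
= 5.215 h^-1

5.215 h^-1


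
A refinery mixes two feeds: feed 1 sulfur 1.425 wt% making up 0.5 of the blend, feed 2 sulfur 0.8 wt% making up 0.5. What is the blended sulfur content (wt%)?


Linear sulfur blending: S_blend = x1*S1 + x2*S2
Contribution 1: 0.5 * 1.425 = 0.7125 wt%
Contribution 2: 0.5 * 0.8 = 0.4 wt%
S_blend = 0.7125 + 0.4 = 1.1125

1.1125 wt%


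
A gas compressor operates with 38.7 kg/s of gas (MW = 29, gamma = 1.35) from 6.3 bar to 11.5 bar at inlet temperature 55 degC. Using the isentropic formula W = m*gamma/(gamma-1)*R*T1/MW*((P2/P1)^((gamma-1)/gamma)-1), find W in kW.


Isentropic work: W = m*(gamma/(gamma-1))*(R*T1/MW)*((P2/P1)^((gamma-1)/gamma) - 1)
T1 = 55 + 273.15 = 328.15 K
Pressure ratio = 11.5 / 6.3 = 1.8254
Exponent = (1.35 - 1)/1.35 = 0.259259
(P2/P1)^exp - 1 = 1.8254^0.259259 - 1 = 0.168852
W = 38.7 * 1.35 / 0.35 * 8.314 * 328.15 / 29 * 0.168852 = 2371

2371 kW


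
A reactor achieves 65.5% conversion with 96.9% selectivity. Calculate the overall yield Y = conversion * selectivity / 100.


Overall yield = conversion (%) * selectivity (%) / 100
Conversion = 65.5%, Selectivity = 96.9%
Y = 65.5 * 96.9 / 100
= 63.4695 %

63.4695 %


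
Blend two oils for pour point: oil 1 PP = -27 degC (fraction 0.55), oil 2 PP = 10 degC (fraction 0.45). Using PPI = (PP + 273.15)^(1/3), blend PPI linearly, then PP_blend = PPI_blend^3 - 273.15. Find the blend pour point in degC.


PPI_1 = (-27 + 273.15)^(1/3) = 6.2671
PPI_2 = (10 + 273.15)^(1/3) = 6.566574
PPI_blend = 0.55 * 6.2671 + 0.45 * 6.566574 = 6.401863
PP_blend = 6.401863^3 - 273.15 = 262.373 - 273.15 = -10.78

-10.78 degC


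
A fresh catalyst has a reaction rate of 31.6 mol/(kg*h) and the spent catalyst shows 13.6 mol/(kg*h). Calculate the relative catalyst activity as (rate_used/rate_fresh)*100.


Activity (%) = (rate_used / rate_fresh) * 100
rate_used = 13.6, rate_fresh = 31.6
= (13.6 / 31.6) * 100
= 0.4304 * 100 = 43.04

43.04 %


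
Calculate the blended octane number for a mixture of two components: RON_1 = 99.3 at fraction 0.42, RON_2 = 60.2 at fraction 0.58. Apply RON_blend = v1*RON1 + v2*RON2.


Linear blending: RON_blend = sum(vi * RONi)
Contribution 1: 0.42 * 99.3 = 41.706
Contribution 2: 0.58 * 60.2 = 34.916
RON_blend = 41.706 + 34.916 = 76.622

76.622


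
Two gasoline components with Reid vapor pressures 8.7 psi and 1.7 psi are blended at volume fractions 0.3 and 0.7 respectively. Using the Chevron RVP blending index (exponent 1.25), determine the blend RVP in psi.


Chevron index: RVP_blend = (sum xi*RVPi^1.25)^(1/1.25)
RVP^1.25 terms: 0.3 * 8.7^1.25 + 0.7 * 1.7^1.25 = 5.84131
RVP_blend = 5.84131^(1/1.25) = 4.104

4.104 psi


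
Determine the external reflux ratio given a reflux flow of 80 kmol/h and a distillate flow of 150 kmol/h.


Reflux ratio definition: R = L / D (liquid returned / distillate withdrawn)
L = 80 kmol/h, D = 150 kmol/h
R = 80 / 150 = 0.5333

0.5333


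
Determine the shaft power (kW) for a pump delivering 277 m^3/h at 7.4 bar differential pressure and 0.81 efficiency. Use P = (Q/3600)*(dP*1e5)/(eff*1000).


Q = 277 / 3600 = 0.0769444 m^3/s
P = 0.0769444 * (7.4 * 1e5) / 0.81 / 1000 = 70.29

70.29 kW


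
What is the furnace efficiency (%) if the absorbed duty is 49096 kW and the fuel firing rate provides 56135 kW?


Furnace efficiency = Q_absorbed / Q_fuel * 100
= 49096 / 56135 * 100 = 87.46

87.46 %


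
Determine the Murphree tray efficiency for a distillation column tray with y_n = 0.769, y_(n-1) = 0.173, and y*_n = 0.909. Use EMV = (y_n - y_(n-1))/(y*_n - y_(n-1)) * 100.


Murphree vapor efficiency: EMV = (y_n - y_(n-1)) / (y*_n - y_(n-1)) * 100
EMV = (0.769 - 0.173) / (0.909 - 0.173) * 100 = 0.596 / 0.736 * 100 = 80.98

80.98 %


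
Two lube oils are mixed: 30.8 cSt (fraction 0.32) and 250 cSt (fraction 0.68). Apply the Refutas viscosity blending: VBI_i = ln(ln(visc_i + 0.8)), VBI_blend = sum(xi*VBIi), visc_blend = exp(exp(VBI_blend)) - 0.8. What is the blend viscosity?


Refutas method: VBN_i = 14.534*ln(ln(visc_i + 0.8)) + 10.975, blended linearly by mass fraction; since VBN is linear in VBI_i = ln(ln(visc_i + 0.8)) and the fractions sum to 1, blend VBI directly: visc = exp(exp(VBI_blend)) - 0.8
VBI_1 = ln(ln(30.8 + 0.8)) = 1.23929
VBI_2 = ln(ln(250 + 0.8)) = 1.70922
VBI_blend = 0.32 * 1.23929 + 0.68 * 1.70922 = 1.55884
visc_blend = exp(exp(1.55884)) - 0.8 = 115.2

115.2 cSt


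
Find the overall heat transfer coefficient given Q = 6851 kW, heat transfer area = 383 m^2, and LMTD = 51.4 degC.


From Q = U*A*LMTD, U = Q / (A * LMTD)
U = 6851 / (383 * 51.4) = 6851 / 19686.2 = 0.3480

0.3480 kW/(m^2*K)


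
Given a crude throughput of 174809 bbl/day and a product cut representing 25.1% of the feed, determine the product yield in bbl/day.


Crude throughput = 174809 bbl/day
Fraction yield = 25.1%
yield = throughput * fraction / 100
yield = 174809 * 25.1 / 100 = 43877.059

43877.059 bbl/day


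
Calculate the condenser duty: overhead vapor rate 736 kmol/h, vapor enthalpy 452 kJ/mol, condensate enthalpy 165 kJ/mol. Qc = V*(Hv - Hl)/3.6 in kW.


Qc = 736 * (452 - 165) / 3.6 = 736 * 287 / 3.6 = 58680

58680 kW


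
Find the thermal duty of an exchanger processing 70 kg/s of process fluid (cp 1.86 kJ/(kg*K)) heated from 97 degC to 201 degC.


Q = m_dot * cp * delta_T
delta_T = 201 - 97 = 104 K
Q = 70 * 1.86 * 104
= 130.2 * 104
= 13540.8 kW

13540.8 kW


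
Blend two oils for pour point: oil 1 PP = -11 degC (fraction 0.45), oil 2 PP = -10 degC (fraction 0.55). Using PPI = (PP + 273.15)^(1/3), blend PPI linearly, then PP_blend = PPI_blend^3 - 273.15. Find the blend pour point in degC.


PPI_1 = (-11 + 273.15)^(1/3) = 6.400049
PPI_2 = (-10 + 273.15)^(1/3) = 6.408176
PPI_blend = 0.45 * 6.400049 + 0.55 * 6.408176 = 6.404519
PP_blend = 6.404519^3 - 273.15 = 262.6997 - 273.15 = -10.45

-10.45 degC


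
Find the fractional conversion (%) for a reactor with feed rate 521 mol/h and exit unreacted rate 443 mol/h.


X = (F_in - F_out) / F_in * 100
Moles reacted = 521 - 443 = 78
X = 78 / 521 * 100
= 0.1497 * 100
= 14.97 %

14.97 %


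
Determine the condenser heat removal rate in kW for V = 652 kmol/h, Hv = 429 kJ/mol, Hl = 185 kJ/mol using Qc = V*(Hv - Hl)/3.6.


Qc = 652 * (429 - 185) / 3.6 = 652 * 244 / 3.6 = 44190

44190 kW


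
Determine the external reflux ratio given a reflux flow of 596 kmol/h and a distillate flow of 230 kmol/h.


Reflux ratio definition: R = L / D (liquid returned / distillate withdrawn)
L = 596 kmol/h, D = 230 kmol/h
R = 596 / 230 = 2.591

2.591


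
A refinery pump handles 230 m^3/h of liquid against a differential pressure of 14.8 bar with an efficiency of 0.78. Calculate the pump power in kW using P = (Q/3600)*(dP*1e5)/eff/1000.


Q = 230 / 3600 = 0.0638889 m^3/s
P = 0.0638889 * (14.8 * 1e5) / 0.78 / 1000 = 121.2

121.2 kW


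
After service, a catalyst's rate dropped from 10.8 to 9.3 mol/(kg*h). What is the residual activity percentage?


Activity (%) = (rate_used / rate_fresh) * 100
rate_used = 9.3, rate_fresh = 10.8
= (9.3 / 10.8) * 100
= 0.8611 * 100 = 86.11

86.11 %


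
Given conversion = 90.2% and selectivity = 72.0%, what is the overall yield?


Overall yield = conversion (%) * selectivity (%) / 100
Conversion = 90.2%, Selectivity = 72.0%
Y = 90.2 * 72.0 / 100
= 64.944 %

64.944 %


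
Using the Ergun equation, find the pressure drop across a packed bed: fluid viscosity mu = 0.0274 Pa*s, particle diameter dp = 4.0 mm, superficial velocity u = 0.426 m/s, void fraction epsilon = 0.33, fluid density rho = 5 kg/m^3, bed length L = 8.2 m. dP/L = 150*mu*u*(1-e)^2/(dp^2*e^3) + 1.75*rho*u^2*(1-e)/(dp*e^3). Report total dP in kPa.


dp = 4.0 mm = 0.004 m
Viscous term = 150*0.0274*0.426*(1-0.33)^2 / (0.004^2*0.33^3) = 1366910
Inertial term = 1.75*5*0.426^2*(1-0.33) / (0.004*0.33^3) = 7401.17
dP/L = 1366910 + 7401.17 = 1374310 Pa/m
dP = 1374310 * 8.2 / 1000 = 11270 kPa

11270 kPa


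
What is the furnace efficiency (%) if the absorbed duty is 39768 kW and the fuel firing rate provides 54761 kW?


Furnace efficiency = Q_absorbed / Q_fuel * 100
= 39768 / 54761 * 100 = 72.62

72.62 %


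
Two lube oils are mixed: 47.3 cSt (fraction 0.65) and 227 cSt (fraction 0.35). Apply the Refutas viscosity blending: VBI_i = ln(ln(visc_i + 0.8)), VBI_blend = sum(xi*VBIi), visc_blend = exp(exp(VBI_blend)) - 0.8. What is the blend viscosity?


Refutas method: VBN_i = 14.534*ln(ln(visc_i + 0.8)) + 10.975, blended linearly by mass fraction; since VBN is linear in VBI_i = ln(ln(visc_i + 0.8)) and the fractions sum to 1, blend VBI directly: visc = exp(exp(VBI_blend)) - 0.8
VBI_1 = ln(ln(47.3 + 0.8)) = 1.3541
VBI_2 = ln(ln(227 + 0.8)) = 1.69166
VBI_blend = 0.65 * 1.3541 + 0.35 * 1.69166 = 1.47225
visc_blend = exp(exp(1.47225)) - 0.8 = 77.38

77.38 cSt


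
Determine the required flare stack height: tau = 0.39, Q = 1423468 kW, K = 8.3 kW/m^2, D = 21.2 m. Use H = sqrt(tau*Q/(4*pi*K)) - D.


tau*Q/(4*pi*K) = 0.39 * 1423468 / (4 * pi * 8.3) = 5322.61
sqrt(5322.61) = 72.9562
H = 72.9562 - 21.2 = 51.76

51.76 m


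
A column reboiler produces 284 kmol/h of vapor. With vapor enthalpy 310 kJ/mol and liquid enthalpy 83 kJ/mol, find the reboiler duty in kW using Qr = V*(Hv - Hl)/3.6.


Qr = 284 * (310 - 83) / 3.6 = 284 * 227 / 3.6 = 17910

17910 kW


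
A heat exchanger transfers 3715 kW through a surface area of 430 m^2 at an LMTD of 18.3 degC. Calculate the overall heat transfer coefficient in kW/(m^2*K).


From Q = U*A*LMTD, U = Q / (A * LMTD)
U = 3715 / (430 * 18.3) = 3715 / 7869 = 0.4721

0.4721 kW/(m^2*K)


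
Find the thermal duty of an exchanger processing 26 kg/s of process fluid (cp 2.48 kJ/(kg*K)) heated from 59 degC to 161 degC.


Q = m_dot * cp * delta_T
delta_T = 161 - 59 = 102 K
Q = 26 * 2.48 * 102
= 64.48 * 102
= 6576.96 kW

6576.96 kW


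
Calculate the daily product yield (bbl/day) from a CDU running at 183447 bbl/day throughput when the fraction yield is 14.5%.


Crude throughput = 183447 bbl/day
Fraction yield = 14.5%
yield = throughput * fraction / 100
yield = 183447 * 14.5 / 100 = 26599.815

26599.815 bbl/day


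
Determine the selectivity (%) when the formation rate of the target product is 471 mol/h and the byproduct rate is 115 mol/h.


Selectivity = desired / (desired + undesired) * 100
Total products = 471 + 115 = 586 mol/h
S = 471 / 586 * 100
= 0.8038 * 100
= 80.38 %

80.38 %


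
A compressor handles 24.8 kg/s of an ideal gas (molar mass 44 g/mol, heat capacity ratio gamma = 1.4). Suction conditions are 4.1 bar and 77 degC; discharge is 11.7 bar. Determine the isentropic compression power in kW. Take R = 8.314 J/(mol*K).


Isentropic work: W = m*(gamma/(gamma-1))*(R*T1/MW)*((P2/P1)^((gamma-1)/gamma) - 1)
T1 = 77 + 273.15 = 350.15 K
Pressure ratio = 11.7 / 4.1 = 2.85366
Exponent = (1.4 - 1)/1.4 = 0.285714
(P2/P1)^exp - 1 = 2.85366^0.285714 - 1 = 0.349319
W = 24.8 * 1.4 / 0.4 * 8.314 * 350.15 / 44 * 0.349319 = 2006

2006 kW


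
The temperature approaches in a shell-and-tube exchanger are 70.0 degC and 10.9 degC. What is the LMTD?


LMTD = (dT1 - dT2) / ln(dT1/dT2)
= (70.0 - 10.9) / ln(70.0 / 10.9) = 59.1 / 1.85973 = 31.78

31.78 degC


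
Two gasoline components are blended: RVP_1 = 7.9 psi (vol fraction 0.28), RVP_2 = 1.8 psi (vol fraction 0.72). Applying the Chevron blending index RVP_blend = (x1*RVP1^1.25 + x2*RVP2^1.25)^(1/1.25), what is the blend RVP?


Chevron index: RVP_blend = (sum xi*RVPi^1.25)^(1/1.25)
RVP^1.25 terms: 0.28 * 7.9^1.25 + 0.72 * 1.8^1.25 = 5.20959
RVP_blend = 5.20959^(1/1.25) = 3.745

3.745 psi


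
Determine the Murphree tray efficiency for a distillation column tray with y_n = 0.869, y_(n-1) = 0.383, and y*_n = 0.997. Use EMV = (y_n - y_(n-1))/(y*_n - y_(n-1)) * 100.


Murphree vapor efficiency: EMV = (y_n - y_(n-1)) / (y*_n - y_(n-1)) * 100
EMV = (0.869 - 0.383) / (0.997 - 0.383) * 100 = 0.486 / 0.614 * 100 = 79.15

79.15 %


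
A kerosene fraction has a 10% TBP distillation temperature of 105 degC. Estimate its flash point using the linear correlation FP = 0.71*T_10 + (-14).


FP = 0.71 * 105 + (-14) = 60.55

60.55 degC


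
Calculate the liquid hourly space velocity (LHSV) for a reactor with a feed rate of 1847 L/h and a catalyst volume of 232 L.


LHSV = volumetric feed rate / catalyst volume
= 1847 L/h / 232 L
= 7.961 h^-1

7.961 h^-1


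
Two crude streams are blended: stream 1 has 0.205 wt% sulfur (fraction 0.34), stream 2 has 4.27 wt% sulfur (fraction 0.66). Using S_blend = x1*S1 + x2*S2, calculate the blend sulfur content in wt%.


Linear sulfur blending: S_blend = x1*S1 + x2*S2
Contribution 1: 0.34 * 0.205 = 0.0697 wt%
Contribution 2: 0.66 * 4.27 = 2.8182 wt%
S_blend = 0.0697 + 2.8182 = 2.8879

2.8879 wt%


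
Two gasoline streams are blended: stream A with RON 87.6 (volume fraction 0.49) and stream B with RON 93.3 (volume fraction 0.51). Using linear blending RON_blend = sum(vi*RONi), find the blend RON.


Linear blending: RON_blend = sum(vi * RONi)
Contribution 1: 0.49 * 87.6 = 42.924
Contribution 2: 0.51 * 93.3 = 47.583
RON_blend = 42.924 + 47.583 = 90.507

90.507


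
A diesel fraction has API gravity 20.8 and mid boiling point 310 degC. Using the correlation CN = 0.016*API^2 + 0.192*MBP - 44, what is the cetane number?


CN = 0.016 * 20.8^2 + 0.192 * 310 - 44
CN = 6.92224 + 59.52 - 44 = 22.44224

22.44224


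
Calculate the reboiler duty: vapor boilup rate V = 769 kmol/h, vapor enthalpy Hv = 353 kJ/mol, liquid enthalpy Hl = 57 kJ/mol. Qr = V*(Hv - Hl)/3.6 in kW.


Qr = 769 * (353 - 57) / 3.6 = 769 * 296 / 3.6 = 63230

63230 kW


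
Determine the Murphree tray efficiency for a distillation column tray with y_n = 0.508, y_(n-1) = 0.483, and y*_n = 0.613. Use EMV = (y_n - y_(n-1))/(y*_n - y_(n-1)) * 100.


Murphree vapor efficiency: EMV = (y_n - y_(n-1)) / (y*_n - y_(n-1)) * 100
EMV = (0.508 - 0.483) / (0.613 - 0.483) * 100 = 0.025 / 0.13 * 100 = 19.23

19.23 %


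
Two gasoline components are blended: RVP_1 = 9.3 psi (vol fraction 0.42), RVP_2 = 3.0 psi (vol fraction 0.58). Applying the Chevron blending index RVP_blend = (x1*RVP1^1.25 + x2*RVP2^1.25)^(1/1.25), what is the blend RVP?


Chevron index: RVP_blend = (sum xi*RVPi^1.25)^(1/1.25)
RVP^1.25 terms: 0.42 * 9.3^1.25 + 0.58 * 3.0^1.25 = 9.11105
RVP_blend = 9.11105^(1/1.25) = 5.857

5.857 psi


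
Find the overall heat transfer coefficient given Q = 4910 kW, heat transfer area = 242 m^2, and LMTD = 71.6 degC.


From Q = U*A*LMTD, U = Q / (A * LMTD)
U = 4910 / (242 * 71.6) = 4910 / 17327.2 = 0.2834

0.2834 kW/(m^2*K)


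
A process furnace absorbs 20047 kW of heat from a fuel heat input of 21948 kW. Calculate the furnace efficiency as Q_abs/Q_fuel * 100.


Furnace efficiency = Q_absorbed / Q_fuel * 100
= 20047 / 21948 * 100 = 91.34

91.34 %


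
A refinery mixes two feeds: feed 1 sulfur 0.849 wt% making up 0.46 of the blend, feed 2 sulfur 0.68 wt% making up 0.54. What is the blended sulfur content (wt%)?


Linear sulfur blending: S_blend = x1*S1 + x2*S2
Contribution 1: 0.46 * 0.849 = 0.39054 wt%
Contribution 2: 0.54 * 0.68 = 0.3672 wt%
S_blend = 0.39054 + 0.3672 = 0.75774

0.75774 wt%


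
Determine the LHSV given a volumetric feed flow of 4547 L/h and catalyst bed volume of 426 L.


LHSV = volumetric feed rate / catalyst volume
= 4547 L/h / 426 L
= 10.67 h^-1

10.67 h^-1


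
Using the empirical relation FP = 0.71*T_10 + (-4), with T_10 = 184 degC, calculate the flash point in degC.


FP = 0.71 * 184 + (-4) = 126.64

126.64 degC


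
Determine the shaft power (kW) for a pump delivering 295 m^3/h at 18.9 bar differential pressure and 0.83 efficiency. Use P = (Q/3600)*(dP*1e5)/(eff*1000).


Q = 295 / 3600 = 0.0819444 m^3/s
P = 0.0819444 * (18.9 * 1e5) / 0.83 / 1000 = 186.6

186.6 kW


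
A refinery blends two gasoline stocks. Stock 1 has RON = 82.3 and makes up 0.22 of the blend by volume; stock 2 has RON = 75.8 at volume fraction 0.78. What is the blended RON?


Linear blending: RON_blend = sum(vi * RONi)
Contribution 1: 0.22 * 82.3 = 18.106
Contribution 2: 0.78 * 75.8 = 59.124
RON_blend = 18.106 + 59.124 = 77.23

77.23


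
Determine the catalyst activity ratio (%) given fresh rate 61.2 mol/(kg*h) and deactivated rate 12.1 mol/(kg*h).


Activity (%) = (rate_used / rate_fresh) * 100
rate_used = 12.1, rate_fresh = 61.2
= (12.1 / 61.2) * 100
= 0.1977 * 100 = 19.77

19.77 %


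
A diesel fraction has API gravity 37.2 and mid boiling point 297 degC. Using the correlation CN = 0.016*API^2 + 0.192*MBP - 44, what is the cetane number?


CN = 0.016 * 37.2^2 + 0.192 * 297 - 44
CN = 22.14144 + 57.024 - 44 = 35.16544

35.16544


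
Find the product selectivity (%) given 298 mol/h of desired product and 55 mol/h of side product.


Selectivity = desired / (desired + undesired) * 100
Total products = 298 + 55 = 353 mol/h
S = 298 / 353 * 100
= 0.8442 * 100
= 84.42 %

84.42 %


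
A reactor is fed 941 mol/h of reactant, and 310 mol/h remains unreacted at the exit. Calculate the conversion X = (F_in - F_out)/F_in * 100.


X = (F_in - F_out) / F_in * 100
Moles reacted = 941 - 310 = 631
X = 631 / 941 * 100
= 0.6706 * 100
= 67.06 %

67.06 %


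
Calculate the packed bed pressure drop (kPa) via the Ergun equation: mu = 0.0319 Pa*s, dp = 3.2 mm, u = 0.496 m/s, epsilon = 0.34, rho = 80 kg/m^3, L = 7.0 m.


dp = 3.2 mm = 0.0032 m
Viscous term = 150*0.0319*0.496*(1-0.34)^2 / (0.0032^2*0.34^3) = 2568710
Inertial term = 1.75*80*0.496^2*(1-0.34) / (0.0032*0.34^3) = 180738
dP/L = 2568710 + 180738 = 2749450 Pa/m
dP = 2749450 * 7.0 / 1000 = 19250 kPa

19250 kPa


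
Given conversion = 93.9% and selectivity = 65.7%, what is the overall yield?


Overall yield = conversion (%) * selectivity (%) / 100
Conversion = 93.9%, Selectivity = 65.7%
Y = 93.9 * 65.7 / 100
= 61.6923 %

61.6923 %


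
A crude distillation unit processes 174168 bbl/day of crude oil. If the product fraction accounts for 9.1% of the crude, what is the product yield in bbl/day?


Crude throughput = 174168 bbl/day
Fraction yield = 9.1%
yield = throughput * fraction / 100
yield = 174168 * 9.1 / 100 = 15849.288

15849.288 bbl/day


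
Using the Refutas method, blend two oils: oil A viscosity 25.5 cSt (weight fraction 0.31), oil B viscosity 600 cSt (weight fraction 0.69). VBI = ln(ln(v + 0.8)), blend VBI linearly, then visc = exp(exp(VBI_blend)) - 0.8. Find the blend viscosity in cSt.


Refutas method: VBN_i = 14.534*ln(ln(visc_i + 0.8)) + 10.975, blended linearly by mass fraction; since VBN is linear in VBI_i = ln(ln(visc_i + 0.8)) and the fractions sum to 1, blend VBI directly: visc = exp(exp(VBI_blend)) - 0.8
VBI_1 = ln(ln(25.5 + 0.8)) = 1.18466
VBI_2 = ln(ln(600 + 0.8)) = 1.85603
VBI_blend = 0.31 * 1.18466 + 0.69 * 1.85603 = 1.64791
visc_blend = exp(exp(1.64791)) - 0.8 = 179.8

179.8 cSt


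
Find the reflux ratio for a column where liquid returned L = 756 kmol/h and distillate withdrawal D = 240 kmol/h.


Reflux ratio definition: R = L / D (liquid returned / distillate withdrawn)
L = 756 kmol/h, D = 240 kmol/h
R = 756 / 240 = 3.150

3.150


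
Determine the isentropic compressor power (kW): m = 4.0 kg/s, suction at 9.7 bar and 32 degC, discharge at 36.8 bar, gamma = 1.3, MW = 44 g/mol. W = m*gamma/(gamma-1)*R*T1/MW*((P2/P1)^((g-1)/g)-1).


Isentropic work: W = m*(gamma/(gamma-1))*(R*T1/MW)*((P2/P1)^((gamma-1)/gamma) - 1)
T1 = 32 + 273.15 = 305.15 K
Pressure ratio = 36.8 / 9.7 = 3.79381
Exponent = (1.3 - 1)/1.3 = 0.230769
(P2/P1)^exp - 1 = 3.79381^0.230769 - 1 = 0.360294
W = 4.0 * 1.3 / 0.3 * 8.314 * 305.15 / 44 * 0.360294 = 360.1

360.1 kW


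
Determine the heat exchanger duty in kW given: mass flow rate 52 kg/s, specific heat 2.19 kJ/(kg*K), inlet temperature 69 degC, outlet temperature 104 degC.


Q = m_dot * cp * delta_T
delta_T = 104 - 69 = 35 K
Q = 52 * 2.19 * 35
= 113.88 * 35
= 3985.8 kW

3985.8 kW


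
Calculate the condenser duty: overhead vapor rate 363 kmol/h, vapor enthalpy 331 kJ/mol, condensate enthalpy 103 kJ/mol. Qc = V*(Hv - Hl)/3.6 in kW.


Qc = 363 * (331 - 103) / 3.6 = 363 * 228 / 3.6 = 22990

22990 kW


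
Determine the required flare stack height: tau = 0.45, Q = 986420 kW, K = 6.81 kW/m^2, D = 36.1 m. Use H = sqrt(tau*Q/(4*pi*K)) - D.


tau*Q/(4*pi*K) = 0.45 * 986420 / (4 * pi * 6.81) = 5187.01
sqrt(5187.01) = 72.0209
H = 72.0209 - 36.1 = 35.92

35.92 m


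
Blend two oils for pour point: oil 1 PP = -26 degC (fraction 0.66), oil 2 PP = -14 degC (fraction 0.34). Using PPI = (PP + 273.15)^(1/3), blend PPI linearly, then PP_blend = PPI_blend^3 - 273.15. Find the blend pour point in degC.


PPI_1 = (-26 + 273.15)^(1/3) = 6.275575
PPI_2 = (-14 + 273.15)^(1/3) = 6.375541
PPI_blend = 0.66 * 6.275575 + 0.34 * 6.375541 = 6.309563
PP_blend = 6.309563^3 - 273.15 = 251.1874 - 273.15 = -21.96

-21.96 degC


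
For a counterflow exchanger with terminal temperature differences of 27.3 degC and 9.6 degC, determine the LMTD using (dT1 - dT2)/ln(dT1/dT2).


LMTD = (dT1 - dT2) / ln(dT1/dT2)
= (27.3 - 9.6) / ln(27.3 / 9.6) = 17.7 / 1.04512 = 16.94

16.94 degC


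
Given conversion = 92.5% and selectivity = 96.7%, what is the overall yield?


Overall yield = conversion (%) * selectivity (%) / 100
Conversion = 92.5%, Selectivity = 96.7%
Y = 92.5 * 96.7 / 100
= 89.4475 %

89.4475 %


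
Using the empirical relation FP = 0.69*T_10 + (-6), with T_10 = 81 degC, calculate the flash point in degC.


FP = 0.69 * 81 + (-6) = 49.89

49.89 degC


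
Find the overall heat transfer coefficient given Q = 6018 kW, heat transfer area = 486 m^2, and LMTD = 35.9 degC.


From Q = U*A*LMTD, U = Q / (A * LMTD)
U = 6018 / (486 * 35.9) = 6018 / 17447.4 = 0.3449

0.3449 kW/(m^2*K)


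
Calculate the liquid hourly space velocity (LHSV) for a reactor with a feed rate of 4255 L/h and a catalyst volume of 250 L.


LHSV = volumetric feed rate / catalyst volume
= 4255 L/h / 250 L
= 17.02 h^-1

17.02 h^-1
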